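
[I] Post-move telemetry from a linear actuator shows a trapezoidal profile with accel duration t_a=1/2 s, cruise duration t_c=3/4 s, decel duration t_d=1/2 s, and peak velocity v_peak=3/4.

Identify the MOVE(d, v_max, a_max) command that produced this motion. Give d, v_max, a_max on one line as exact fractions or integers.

d=15/16 v_max=3/4 a_max=3/2

a_max = (3/4)/(1/2) = 3/2
d_a = ½·3/4·1/2 = 3/16; d_c = 3/4·3/4 = 9/16
d = 2·3/16 + 9/16 = 15/16
t_c = 3/4 > 0 ⇒ limit active, v_max = 3/4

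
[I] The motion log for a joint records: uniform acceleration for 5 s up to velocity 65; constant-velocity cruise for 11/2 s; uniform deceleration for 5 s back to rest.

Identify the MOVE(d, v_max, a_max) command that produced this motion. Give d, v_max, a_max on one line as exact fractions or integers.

a_max = 65/5 = 13
d_a = ½·65·5 = 325/2; d_c = 65·11/2 = 715/2
d = 2·325/2 + 715/2 = 1365/2
t_c = 11/2 > 0 → v_max = v_peak = 65

d=1365/2 v_max=65 a_max=13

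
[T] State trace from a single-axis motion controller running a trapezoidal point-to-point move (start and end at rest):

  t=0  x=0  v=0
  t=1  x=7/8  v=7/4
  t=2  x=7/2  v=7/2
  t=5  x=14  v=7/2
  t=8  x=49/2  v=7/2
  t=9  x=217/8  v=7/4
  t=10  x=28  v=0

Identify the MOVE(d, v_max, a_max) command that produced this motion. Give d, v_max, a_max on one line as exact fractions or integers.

final state: t=10, x=28, v=0 → d = 28
a_max = (7/4−0)/(1−0) = 7/4
max v = 7/2 over t∈[2,8] → v_max = 7/2
check: 7/2·(2+6) = 28 ✓

d=28 v_max=7/2 a_max=7/4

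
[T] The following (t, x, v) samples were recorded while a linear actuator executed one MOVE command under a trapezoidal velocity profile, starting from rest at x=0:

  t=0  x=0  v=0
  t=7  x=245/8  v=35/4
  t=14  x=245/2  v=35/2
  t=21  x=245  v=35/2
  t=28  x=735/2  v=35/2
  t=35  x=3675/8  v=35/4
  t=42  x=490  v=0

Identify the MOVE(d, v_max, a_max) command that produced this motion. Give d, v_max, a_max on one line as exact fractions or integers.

d=490 v_max=35/2 a_max=5/4

final state: t=42, x=490, v=0 → d = 490
a_max = (35/4−0)/(7−0) = 5/4
max v = 35/2 over t∈[14,28] → v_max = 35/2
check: 35/2·(14+14) = 490 ✓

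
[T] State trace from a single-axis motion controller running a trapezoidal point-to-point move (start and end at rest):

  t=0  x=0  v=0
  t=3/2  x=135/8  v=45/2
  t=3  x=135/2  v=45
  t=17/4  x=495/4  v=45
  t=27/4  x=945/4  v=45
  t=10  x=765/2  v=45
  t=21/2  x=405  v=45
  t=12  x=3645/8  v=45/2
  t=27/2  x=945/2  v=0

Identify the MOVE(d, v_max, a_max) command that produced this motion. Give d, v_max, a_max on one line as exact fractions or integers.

d=945/2 v_max=45 a_max=15

final state: t=27/2, x=945/2, v=0 → d = 945/2
a_max = (45/2−0)/(3/2−0) = 15
max v = 45 over t∈[3,21/2] → v_max = 45
check: 45·(3+15/2) = 945/2 ✓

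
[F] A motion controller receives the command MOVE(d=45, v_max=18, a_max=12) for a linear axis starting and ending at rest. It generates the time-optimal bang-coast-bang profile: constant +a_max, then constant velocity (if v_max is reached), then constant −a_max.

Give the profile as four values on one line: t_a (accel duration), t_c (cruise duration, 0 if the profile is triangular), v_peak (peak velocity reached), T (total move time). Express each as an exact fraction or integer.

t_a=3/2 t_c=1 v_peak=18 T=4

v_max²/a_max = 18²/12 = 27
45 ≥ 27 so v_max reached
t_a = 18/12 = 3/2; v_peak = 18
d_cruise = 45 − 27 = 18; t_c = 18/18 = 1
T = 2·3/2 + 1 = 4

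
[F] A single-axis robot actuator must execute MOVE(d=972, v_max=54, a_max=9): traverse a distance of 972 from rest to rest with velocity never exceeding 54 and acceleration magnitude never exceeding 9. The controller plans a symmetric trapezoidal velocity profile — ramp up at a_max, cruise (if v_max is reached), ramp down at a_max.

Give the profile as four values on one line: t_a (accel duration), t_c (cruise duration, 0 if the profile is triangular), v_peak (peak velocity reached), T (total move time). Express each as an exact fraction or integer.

v_max²/a_max = 54²/9 = 324
972 ≥ 324 ⇒ cruise phase
t_a = 54/9 = 6; v_peak = 54
d_cruise = 972 − 324 = 648; t_c = 648/54 = 12
T = 2·6 + 12 = 24

t_a=6 t_c=12 v_peak=54 T=24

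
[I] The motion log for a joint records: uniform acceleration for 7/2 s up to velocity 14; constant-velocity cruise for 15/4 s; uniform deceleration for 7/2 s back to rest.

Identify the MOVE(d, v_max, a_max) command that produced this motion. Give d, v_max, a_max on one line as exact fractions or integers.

a_max = 14/(7/2) = 4
d_a = ½·14·7/2 = 49/2; d_c = 14·15/4 = 105/2
d = 2·49/2 + 105/2 = 203/2
t_c = 15/4 > 0 so v_max = 14

d=203/2 v_max=14 a_max=4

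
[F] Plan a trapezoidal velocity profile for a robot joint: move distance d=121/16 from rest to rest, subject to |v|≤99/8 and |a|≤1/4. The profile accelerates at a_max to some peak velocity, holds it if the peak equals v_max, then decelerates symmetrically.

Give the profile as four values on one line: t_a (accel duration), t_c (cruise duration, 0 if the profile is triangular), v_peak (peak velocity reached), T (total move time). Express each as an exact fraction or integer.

t_a=11/2 t_c=0 v_peak=11/8 T=11

vₘ²/aₘ = (99/8)²/(1/4) = 9801/16
121/16 < 9801/16 → triangular
v_peak = √(121/16·1/4) = √(121/64) = 11/8
t_a = (11/8)/(1/4) = 11/2; t_c = 0
T = 2·11/2 = 11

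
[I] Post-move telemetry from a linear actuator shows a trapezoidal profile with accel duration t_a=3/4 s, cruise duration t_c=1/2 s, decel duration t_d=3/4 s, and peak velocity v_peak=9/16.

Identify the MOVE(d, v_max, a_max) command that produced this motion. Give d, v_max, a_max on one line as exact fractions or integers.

a_max = (9/16)/(3/4) = 3/4
d_a = ½·9/16·3/4 = 27/128; d_c = 9/16·1/2 = 9/32
d = 2·27/128 + 9/32 = 45/64
t_c = 1/2 > 0 ⇒ limit active, v_max = 9/16

d=45/64 v_max=9/16 a_max=3/4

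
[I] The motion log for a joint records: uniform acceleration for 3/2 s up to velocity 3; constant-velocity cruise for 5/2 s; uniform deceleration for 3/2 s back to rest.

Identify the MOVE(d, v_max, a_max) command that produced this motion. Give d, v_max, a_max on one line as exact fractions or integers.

a_max = 3/(3/2) = 2
d_a = ½·3·3/2 = 9/4; d_c = 3·5/2 = 15/2
d = 2·9/4 + 15/2 = 12
t_c = 5/2 > 0 so v_max = 3

d=12 v_max=3 a_max=2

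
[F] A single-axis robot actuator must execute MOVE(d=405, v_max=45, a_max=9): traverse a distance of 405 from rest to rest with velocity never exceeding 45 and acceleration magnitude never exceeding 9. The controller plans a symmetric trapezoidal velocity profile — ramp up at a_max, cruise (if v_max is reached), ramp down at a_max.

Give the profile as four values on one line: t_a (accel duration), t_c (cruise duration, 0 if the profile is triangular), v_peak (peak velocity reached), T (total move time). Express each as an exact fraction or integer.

t_a=5 t_c=4 v_peak=45 T=14

v_max²/a_max = 45²/9 = 225
405 ≥ 225 ⇒ cruise phase
t_a = 45/9 = 5; v_peak = 45
d_cruise = 405 − 225 = 180; t_c = 180/45 = 4
T = 2·5 + 4 = 14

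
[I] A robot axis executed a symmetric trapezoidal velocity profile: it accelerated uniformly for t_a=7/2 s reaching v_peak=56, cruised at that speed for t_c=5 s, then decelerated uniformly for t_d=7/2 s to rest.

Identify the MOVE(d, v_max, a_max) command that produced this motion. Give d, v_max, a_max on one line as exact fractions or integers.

d=476 v_max=56 a_max=16

a_max = 56/(7/2) = 16
d_a = ½·56·7/2 = 98; d_c = 56·5 = 280
d = 2·98 + 280 = 476
t_c = 5 > 0 so v_max = 56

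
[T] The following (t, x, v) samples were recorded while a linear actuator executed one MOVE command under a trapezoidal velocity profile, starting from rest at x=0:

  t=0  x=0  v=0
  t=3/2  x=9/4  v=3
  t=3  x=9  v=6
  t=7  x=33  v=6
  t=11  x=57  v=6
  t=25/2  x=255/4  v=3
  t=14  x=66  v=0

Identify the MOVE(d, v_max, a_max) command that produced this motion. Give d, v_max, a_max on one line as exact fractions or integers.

final state: t=14, x=66, v=0 → d = 66
a_max = (3−0)/(3/2−0) = 2
max v = 6 over t∈[3,11] → v_max = 6
check: 6·(3+8) = 66 ✓

d=66 v_max=6 a_max=2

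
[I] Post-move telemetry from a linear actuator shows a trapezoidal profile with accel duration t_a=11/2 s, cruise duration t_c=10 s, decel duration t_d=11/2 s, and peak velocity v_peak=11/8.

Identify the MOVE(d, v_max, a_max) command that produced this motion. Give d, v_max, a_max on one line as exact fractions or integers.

a_max = (11/8)/(11/2) = 1/4
d_a = ½·11/8·11/2 = 121/32; d_c = 11/8·10 = 55/4
d = 2·121/32 + 55/4 = 341/16
t_c = 10 > 0 → v_max = v_peak = 11/8

d=341/16 v_max=11/8 a_max=1/4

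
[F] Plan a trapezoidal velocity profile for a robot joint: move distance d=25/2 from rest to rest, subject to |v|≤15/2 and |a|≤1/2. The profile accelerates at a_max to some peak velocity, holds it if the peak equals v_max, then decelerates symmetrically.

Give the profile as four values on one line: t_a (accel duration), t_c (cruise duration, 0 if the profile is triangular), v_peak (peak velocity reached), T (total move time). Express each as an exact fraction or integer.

t_a=5 t_c=0 v_peak=5/2 T=10

v_max²/a_max = (15/2)²/(1/2) = 225/2
25/2 < 225/2 ⇒ no cruise
v_peak = √(25/2·1/2) = √(25/4) = 5/2
t_a = (5/2)/(1/2) = 5; t_c = 0
T = 2·5 = 10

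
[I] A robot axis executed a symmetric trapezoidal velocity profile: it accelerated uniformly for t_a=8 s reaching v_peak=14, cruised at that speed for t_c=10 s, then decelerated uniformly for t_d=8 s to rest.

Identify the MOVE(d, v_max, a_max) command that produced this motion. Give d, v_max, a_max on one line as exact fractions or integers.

a_max = 14/8 = 7/4
d_a = ½·14·8 = 56; d_c = 14·10 = 140
d = 2·56 + 140 = 252
t_c = 10 > 0 → v_max = v_peak = 14

d=252 v_max=14 a_max=7/4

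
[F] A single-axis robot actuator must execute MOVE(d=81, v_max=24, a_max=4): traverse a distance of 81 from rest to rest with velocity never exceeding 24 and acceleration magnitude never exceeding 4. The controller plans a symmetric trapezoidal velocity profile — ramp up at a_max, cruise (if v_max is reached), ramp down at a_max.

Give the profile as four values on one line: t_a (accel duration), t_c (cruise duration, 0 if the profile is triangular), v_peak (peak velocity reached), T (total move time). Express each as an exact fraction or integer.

t_a=9/2 t_c=0 v_peak=18 T=9

(v_max)²/a_max = 24²/4 = 144
81 < 144 → triangular
v_peak = √(81·4) = √324 = 18
t_a = 18/4 = 9/2; t_c = 0
T = 2·9/2 = 9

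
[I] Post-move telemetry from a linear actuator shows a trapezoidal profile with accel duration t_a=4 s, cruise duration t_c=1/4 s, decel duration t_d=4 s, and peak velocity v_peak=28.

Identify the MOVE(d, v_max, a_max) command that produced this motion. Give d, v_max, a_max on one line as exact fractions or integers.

a_max = 28/4 = 7
d_a = ½·28·4 = 56; d_c = 28·1/4 = 7
d = 2·56 + 7 = 119
t_c = 1/4 > 0 ⇒ limit active, v_max = 28

d=119 v_max=28 a_max=7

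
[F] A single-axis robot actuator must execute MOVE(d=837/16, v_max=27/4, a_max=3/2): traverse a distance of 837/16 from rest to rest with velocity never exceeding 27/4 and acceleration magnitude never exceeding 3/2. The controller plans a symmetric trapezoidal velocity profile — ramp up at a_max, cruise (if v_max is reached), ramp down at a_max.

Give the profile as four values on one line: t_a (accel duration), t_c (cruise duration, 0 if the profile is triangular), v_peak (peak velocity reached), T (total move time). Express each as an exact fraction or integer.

t_a=9/2 t_c=13/4 v_peak=27/4 T=49/4

v_max²/a_max = (27/4)²/(3/2) = 243/8
837/16 ≥ 243/8 → trapezoidal
t_a = (27/4)/(3/2) = 9/2; v_peak = 27/4
d_cruise = 837/16 − 243/8 = 351/16; t_c = (351/16)/(27/4) = 13/4
T = 2·9/2 + 13/4 = 49/4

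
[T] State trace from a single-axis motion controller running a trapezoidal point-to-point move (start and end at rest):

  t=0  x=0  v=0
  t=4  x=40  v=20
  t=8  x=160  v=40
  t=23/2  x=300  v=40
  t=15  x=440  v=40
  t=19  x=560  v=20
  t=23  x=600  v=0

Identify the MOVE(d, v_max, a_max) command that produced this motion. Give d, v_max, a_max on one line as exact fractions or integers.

final state: t=23, x=600, v=0 → d = 600
a_max = (20−0)/(4−0) = 5
max v = 40 over t∈[8,15] → v_max = 40
check: 40·(8+7) = 600 ✓

d=600 v_max=40 a_max=5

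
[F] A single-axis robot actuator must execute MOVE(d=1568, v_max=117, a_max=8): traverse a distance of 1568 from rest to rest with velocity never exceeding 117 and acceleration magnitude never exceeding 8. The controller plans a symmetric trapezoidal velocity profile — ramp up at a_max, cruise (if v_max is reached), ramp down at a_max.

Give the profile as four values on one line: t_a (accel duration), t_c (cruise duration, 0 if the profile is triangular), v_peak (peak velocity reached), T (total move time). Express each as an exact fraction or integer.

t_a=14 t_c=0 v_peak=112 T=28

vₘ²/aₘ = 117²/8 = 13689/8
1568 < 13689/8 → triangular
v_peak = √(1568·8) = √12544 = 112
t_a = 112/8 = 14; t_c = 0
T = 2·14 = 28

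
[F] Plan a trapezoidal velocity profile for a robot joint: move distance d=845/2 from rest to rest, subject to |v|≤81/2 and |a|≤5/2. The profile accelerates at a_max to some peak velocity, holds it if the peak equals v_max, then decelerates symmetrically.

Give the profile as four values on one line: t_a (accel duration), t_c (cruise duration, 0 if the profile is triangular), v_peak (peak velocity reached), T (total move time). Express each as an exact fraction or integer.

t_a=13 t_c=0 v_peak=65/2 T=26

(v_max)²/a_max = (81/2)²/(5/2) = 6561/10
845/2 < 6561/10 ⇒ no cruise
v_peak = √(845/2·5/2) = √(4225/4) = 65/2
t_a = (65/2)/(5/2) = 13; t_c = 0
T = 2·13 = 26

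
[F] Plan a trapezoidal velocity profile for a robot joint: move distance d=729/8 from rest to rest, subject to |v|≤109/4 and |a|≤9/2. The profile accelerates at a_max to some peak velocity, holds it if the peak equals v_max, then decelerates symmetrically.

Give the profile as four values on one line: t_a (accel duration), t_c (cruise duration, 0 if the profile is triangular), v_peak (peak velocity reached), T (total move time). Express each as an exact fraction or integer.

vₘ²/aₘ = (109/4)²/(9/2) = 11881/72
729/8 < 11881/72 ⇒ no cruise
v_peak = √(729/8·9/2) = √(6561/16) = 81/4
t_a = (81/4)/(9/2) = 9/2; t_c = 0
T = 2·9/2 = 9

t_a=9/2 t_c=0 v_peak=81/4 T=9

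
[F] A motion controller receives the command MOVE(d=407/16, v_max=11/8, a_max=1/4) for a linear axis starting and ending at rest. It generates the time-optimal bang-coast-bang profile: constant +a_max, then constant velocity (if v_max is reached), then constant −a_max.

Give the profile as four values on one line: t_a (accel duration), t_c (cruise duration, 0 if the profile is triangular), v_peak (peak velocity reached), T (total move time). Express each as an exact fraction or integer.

t_a=11/2 t_c=13 v_peak=11/8 T=24

(v_max)²/a_max = (11/8)²/(1/4) = 121/16
407/16 ≥ 121/16 so v_max reached
t_a = (11/8)/(1/4) = 11/2; v_peak = 11/8
d_cruise = 407/16 − 121/16 = 143/8; t_c = (143/8)/(11/8) = 13
T = 2·11/2 + 13 = 24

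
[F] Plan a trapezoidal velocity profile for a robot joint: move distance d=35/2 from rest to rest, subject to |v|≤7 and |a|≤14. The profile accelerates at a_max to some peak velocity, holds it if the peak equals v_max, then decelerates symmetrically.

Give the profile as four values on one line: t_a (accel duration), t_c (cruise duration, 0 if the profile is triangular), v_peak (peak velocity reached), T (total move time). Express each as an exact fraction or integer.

v_max²/a_max = 7²/14 = 7/2
35/2 ≥ 7/2 ⇒ cruise phase
t_a = 7/14 = 1/2; v_peak = 7
d_cruise = 35/2 − 7/2 = 14; t_c = 14/7 = 2
T = 2·1/2 + 2 = 3

t_a=1/2 t_c=2 v_peak=7 T=3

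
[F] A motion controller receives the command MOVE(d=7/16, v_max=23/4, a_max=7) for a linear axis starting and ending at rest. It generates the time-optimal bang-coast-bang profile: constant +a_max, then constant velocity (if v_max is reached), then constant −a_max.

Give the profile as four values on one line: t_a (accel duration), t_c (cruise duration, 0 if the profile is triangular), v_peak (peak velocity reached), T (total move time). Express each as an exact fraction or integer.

t_a=1/4 t_c=0 v_peak=7/4 T=1/2

v_max²/a_max = (23/4)²/7 = 529/112
7/16 < 529/112 ⇒ no cruise
v_peak = √(7/16·7) = √(49/16) = 7/4
t_a = (7/4)/7 = 1/4; t_c = 0
T = 2·1/4 = 1/2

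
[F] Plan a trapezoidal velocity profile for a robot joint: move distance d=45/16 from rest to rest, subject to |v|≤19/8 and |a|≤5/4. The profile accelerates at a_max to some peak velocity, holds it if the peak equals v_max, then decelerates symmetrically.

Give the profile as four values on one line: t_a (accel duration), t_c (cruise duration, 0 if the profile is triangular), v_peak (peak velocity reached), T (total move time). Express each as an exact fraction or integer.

t_a=3/2 t_c=0 v_peak=15/8 T=3

v_max²/a_max = (19/8)²/(5/4) = 361/80
45/16 < 361/80 so t_c = 0
v_peak = √(45/16·5/4) = √(225/64) = 15/8
t_a = (15/8)/(5/4) = 3/2; t_c = 0
T = 2·3/2 = 3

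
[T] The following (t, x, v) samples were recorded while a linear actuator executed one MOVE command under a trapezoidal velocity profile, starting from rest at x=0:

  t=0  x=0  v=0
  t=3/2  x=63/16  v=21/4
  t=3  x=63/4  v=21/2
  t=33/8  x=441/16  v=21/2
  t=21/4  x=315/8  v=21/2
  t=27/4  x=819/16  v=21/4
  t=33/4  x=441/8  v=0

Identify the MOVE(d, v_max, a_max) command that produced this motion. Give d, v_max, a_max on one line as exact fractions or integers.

d=441/8 v_max=21/2 a_max=7/2

final state: t=33/4, x=441/8, v=0 → d = 441/8
a_max = (21/4−0)/(3/2−0) = 7/2
max v = 21/2 over t∈[3,21/4] → v_max = 21/2
check: 21/2·(3+9/4) = 441/8 ✓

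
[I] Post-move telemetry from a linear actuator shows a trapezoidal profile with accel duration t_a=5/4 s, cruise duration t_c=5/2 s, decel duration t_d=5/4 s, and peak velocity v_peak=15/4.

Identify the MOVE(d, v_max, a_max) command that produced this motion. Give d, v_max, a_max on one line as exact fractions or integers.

a_max = (15/4)/(5/4) = 3
d_a = ½·15/4·5/4 = 75/32; d_c = 15/4·5/2 = 75/8
d = 2·75/32 + 75/8 = 225/16
t_c = 5/2 > 0 so v_max = 15/4

d=225/16 v_max=15/4 a_max=3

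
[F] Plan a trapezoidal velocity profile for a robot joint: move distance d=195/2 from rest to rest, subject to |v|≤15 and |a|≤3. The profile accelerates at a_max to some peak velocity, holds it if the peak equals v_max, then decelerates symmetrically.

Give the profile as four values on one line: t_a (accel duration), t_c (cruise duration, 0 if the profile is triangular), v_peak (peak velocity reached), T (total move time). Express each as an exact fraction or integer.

(v_max)²/a_max = 15²/3 = 75
195/2 ≥ 75 ⇒ cruise phase
t_a = 15/3 = 5; v_peak = 15
d_cruise = 195/2 − 75 = 45/2; t_c = (45/2)/15 = 3/2
T = 2·5 + 3/2 = 23/2

t_a=5 t_c=3/2 v_peak=15 T=23/2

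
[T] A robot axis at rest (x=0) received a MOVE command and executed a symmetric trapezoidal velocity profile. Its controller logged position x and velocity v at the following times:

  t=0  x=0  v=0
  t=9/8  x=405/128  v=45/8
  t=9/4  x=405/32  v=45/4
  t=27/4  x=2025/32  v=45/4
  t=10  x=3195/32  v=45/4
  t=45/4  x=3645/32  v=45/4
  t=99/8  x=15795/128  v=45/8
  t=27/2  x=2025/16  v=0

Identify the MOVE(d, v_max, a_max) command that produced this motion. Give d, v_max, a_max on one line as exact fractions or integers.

d=2025/16 v_max=45/4 a_max=5

final state: t=27/2, x=2025/16, v=0 → d = 2025/16
a_max = (45/8−0)/(9/8−0) = 5
max v = 45/4 over t∈[9/4,45/4] → v_max = 45/4
check: 45/4·(9/4+9) = 2025/16 ✓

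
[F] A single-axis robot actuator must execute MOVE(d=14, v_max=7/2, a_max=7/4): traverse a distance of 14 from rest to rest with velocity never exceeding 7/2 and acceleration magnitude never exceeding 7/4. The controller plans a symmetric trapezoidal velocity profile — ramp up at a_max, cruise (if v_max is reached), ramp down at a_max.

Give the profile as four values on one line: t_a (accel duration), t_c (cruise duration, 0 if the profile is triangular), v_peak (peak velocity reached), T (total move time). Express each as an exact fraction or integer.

t_a=2 t_c=2 v_peak=7/2 T=6

v_max²/a_max = (7/2)²/(7/4) = 7
14 ≥ 7 ⇒ cruise phase
t_a = (7/2)/(7/4) = 2; v_peak = 7/2
d_cruise = 14 − 7 = 7; t_c = 7/(7/2) = 2
T = 2·2 + 2 = 6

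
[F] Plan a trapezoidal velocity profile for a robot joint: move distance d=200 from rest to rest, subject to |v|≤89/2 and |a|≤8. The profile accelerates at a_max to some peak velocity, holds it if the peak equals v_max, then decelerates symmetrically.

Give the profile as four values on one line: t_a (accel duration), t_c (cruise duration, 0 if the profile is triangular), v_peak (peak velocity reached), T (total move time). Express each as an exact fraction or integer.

v_max²/a_max = (89/2)²/8 = 7921/32
200 < 7921/32 so t_c = 0
v_peak = √(200·8) = √1600 = 40
t_a = 40/8 = 5; t_c = 0
T = 2·5 = 10

t_a=5 t_c=0 v_peak=40 T=10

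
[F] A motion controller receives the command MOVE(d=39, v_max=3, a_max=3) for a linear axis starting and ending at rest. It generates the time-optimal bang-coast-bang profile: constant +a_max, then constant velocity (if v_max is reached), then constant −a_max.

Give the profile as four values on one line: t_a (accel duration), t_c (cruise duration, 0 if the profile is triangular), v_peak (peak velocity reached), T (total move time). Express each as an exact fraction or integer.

t_a=1 t_c=12 v_peak=3 T=14

(v_max)²/a_max = 3²/3 = 3
39 ≥ 3 so v_max reached
t_a = 3/3 = 1; v_peak = 3
d_cruise = 39 − 3 = 36; t_c = 36/3 = 12
T = 2·1 + 12 = 14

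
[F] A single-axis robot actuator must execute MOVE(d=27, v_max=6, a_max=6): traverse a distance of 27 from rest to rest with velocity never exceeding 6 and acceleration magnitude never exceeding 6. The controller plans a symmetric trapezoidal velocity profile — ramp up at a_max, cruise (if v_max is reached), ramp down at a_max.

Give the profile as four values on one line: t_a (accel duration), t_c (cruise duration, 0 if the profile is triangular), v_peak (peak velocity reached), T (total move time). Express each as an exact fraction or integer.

(v_max)²/a_max = 6²/6 = 6
27 ≥ 6 ⇒ cruise phase
t_a = 6/6 = 1; v_peak = 6
d_cruise = 27 − 6 = 21; t_c = 21/6 = 7/2
T = 2·1 + 7/2 = 11/2

t_a=1 t_c=7/2 v_peak=6 T=11/2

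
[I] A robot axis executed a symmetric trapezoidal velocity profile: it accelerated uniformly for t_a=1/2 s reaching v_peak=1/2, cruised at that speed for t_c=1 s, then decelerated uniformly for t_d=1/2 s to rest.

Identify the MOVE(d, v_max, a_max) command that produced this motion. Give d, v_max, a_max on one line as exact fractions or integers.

d=3/4 v_max=1/2 a_max=1

a_max = (1/2)/(1/2) = 1
d_a = ½·1/2·1/2 = 1/8; d_c = 1/2·1 = 1/2
d = 2·1/8 + 1/2 = 3/4
t_c = 1 > 0 ⇒ limit active, v_max = 1/2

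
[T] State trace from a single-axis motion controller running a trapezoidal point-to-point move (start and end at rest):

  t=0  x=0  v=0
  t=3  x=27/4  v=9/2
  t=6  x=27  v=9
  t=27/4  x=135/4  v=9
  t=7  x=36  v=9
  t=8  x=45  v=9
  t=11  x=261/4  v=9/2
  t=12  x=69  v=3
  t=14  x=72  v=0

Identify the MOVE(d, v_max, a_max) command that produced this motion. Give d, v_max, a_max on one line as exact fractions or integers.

d=72 v_max=9 a_max=3/2

final state: t=14, x=72, v=0 → d = 72
a_max = (9/2−0)/(3−0) = 3/2
max v = 9 over t∈[6,8] → v_max = 9
check: 9·(6+2) = 72 ✓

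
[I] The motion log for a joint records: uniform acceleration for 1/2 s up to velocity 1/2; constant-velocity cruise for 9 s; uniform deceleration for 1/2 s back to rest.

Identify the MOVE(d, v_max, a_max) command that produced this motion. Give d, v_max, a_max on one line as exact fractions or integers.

d=19/4 v_max=1/2 a_max=1

a_max = (1/2)/(1/2) = 1
d_a = ½·1/2·1/2 = 1/8; d_c = 1/2·9 = 9/2
d = 2·1/8 + 9/2 = 19/4
t_c = 9 > 0 so v_max = 1/2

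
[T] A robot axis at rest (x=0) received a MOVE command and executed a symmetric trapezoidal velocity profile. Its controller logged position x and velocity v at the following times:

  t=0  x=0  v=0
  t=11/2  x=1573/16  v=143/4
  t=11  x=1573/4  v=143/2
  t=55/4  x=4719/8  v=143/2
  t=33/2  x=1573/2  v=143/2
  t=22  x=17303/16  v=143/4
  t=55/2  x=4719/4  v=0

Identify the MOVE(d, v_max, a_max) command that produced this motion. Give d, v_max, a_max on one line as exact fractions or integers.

d=4719/4 v_max=143/2 a_max=13/2

final state: t=55/2, x=4719/4, v=0 → d = 4719/4
a_max = (143/4−0)/(11/2−0) = 13/2
max v = 143/2 over t∈[11,33/2] → v_max = 143/2
check: 143/2·(11+11/2) = 4719/4 ✓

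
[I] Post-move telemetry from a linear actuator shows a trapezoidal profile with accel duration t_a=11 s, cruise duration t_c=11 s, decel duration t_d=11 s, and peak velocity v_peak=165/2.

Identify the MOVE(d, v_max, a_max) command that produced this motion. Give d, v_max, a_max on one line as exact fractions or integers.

a_max = (165/2)/11 = 15/2
d_a = ½·165/2·11 = 1815/4; d_c = 165/2·11 = 1815/2
d = 2·1815/4 + 1815/2 = 1815
t_c = 11 > 0 so v_max = 165/2

d=1815 v_max=165/2 a_max=15/2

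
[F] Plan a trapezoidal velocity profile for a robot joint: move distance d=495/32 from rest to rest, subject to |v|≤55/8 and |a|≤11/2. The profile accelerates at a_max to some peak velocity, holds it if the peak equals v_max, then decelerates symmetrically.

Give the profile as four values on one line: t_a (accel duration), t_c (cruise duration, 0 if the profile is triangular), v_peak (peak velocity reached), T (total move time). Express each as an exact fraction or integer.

vₘ²/aₘ = (55/8)²/(11/2) = 275/32
495/32 ≥ 275/32 → trapezoidal
t_a = (55/8)/(11/2) = 5/4; v_peak = 55/8
d_cruise = 495/32 − 275/32 = 55/8; t_c = (55/8)/(55/8) = 1
T = 2·5/4 + 1 = 7/2

t_a=5/4 t_c=1 v_peak=55/8 T=7/2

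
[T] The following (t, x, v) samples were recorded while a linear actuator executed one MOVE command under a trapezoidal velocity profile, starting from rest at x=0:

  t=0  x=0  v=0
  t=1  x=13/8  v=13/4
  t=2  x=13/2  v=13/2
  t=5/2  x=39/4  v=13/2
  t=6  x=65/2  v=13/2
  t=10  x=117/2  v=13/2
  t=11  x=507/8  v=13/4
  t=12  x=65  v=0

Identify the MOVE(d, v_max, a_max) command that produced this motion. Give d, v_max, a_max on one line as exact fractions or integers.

d=65 v_max=13/2 a_max=13/4

final state: t=12, x=65, v=0 → d = 65
a_max = (13/4−0)/(1−0) = 13/4
max v = 13/2 over t∈[2,10] → v_max = 13/2
check: 13/2·(2+8) = 65 ✓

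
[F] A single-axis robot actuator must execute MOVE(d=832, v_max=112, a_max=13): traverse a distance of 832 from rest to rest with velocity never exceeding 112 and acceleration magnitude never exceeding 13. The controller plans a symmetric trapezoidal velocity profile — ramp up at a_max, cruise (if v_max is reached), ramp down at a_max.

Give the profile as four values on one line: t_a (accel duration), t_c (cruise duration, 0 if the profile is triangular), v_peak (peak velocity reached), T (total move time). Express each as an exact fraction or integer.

t_a=8 t_c=0 v_peak=104 T=16

vₘ²/aₘ = 112²/13 = 12544/13
832 < 12544/13 ⇒ no cruise
v_peak = √(832·13) = √10816 = 104
t_a = 104/13 = 8; t_c = 0
T = 2·8 = 16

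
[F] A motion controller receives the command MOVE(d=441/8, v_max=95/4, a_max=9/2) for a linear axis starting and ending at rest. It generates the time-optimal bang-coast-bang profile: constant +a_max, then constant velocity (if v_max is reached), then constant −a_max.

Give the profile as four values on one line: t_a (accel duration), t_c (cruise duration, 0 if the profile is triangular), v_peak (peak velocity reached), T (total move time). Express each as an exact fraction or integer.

t_a=7/2 t_c=0 v_peak=63/4 T=7

vₘ²/aₘ = (95/4)²/(9/2) = 9025/72
441/8 < 9025/72 → triangular
v_peak = √(441/8·9/2) = √(3969/16) = 63/4
t_a = (63/4)/(9/2) = 7/2; t_c = 0
T = 2·7/2 = 7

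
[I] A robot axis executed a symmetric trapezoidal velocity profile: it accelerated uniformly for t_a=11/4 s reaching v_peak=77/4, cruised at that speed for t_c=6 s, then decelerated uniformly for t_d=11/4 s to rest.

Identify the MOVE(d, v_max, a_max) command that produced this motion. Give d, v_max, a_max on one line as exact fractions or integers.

d=2695/16 v_max=77/4 a_max=7

a_max = (77/4)/(11/4) = 7
d_a = ½·77/4·11/4 = 847/32; d_c = 77/4·6 = 231/2
d = 2·847/32 + 231/2 = 2695/16
t_c = 6 > 0 → v_max = v_peak = 77/4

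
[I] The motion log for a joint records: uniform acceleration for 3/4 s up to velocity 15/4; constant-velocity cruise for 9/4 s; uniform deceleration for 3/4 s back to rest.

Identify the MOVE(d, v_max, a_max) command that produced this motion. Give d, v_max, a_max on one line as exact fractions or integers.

a_max = (15/4)/(3/4) = 5
d_a = ½·15/4·3/4 = 45/32; d_c = 15/4·9/4 = 135/16
d = 2·45/32 + 135/16 = 45/4
t_c = 9/4 > 0 → v_max = v_peak = 15/4

d=45/4 v_max=15/4 a_max=5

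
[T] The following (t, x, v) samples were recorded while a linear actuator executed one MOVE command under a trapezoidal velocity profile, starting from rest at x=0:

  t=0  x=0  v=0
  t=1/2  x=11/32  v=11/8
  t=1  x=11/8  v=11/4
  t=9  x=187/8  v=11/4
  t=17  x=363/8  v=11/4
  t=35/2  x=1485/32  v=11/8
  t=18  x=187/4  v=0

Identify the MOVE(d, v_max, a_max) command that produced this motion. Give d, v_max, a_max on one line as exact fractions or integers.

final state: t=18, x=187/4, v=0 → d = 187/4
a_max = (11/8−0)/(1/2−0) = 11/4
max v = 11/4 over t∈[1,17] → v_max = 11/4
check: 11/4·(1+16) = 187/4 ✓

d=187/4 v_max=11/4 a_max=11/4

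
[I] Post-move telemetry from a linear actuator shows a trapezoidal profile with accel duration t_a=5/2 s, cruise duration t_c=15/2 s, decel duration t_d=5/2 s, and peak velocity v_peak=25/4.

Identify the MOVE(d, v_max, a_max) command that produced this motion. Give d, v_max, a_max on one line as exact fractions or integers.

a_max = (25/4)/(5/2) = 5/2
d_a = ½·25/4·5/2 = 125/16; d_c = 25/4·15/2 = 375/8
d = 2·125/16 + 375/8 = 125/2
t_c = 15/2 > 0 → v_max = v_peak = 25/4

d=125/2 v_max=25/4 a_max=5/2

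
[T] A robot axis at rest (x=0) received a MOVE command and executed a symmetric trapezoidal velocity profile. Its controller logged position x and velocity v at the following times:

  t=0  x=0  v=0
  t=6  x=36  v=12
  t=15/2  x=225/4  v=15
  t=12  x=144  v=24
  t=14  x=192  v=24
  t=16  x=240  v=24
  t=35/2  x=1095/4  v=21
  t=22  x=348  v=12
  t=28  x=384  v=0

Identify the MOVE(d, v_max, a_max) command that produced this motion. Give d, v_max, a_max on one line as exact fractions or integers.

final state: t=28, x=384, v=0 → d = 384
a_max = (12−0)/(6−0) = 2
max v = 24 over t∈[12,16] → v_max = 24
check: 24·(12+4) = 384 ✓

d=384 v_max=24 a_max=2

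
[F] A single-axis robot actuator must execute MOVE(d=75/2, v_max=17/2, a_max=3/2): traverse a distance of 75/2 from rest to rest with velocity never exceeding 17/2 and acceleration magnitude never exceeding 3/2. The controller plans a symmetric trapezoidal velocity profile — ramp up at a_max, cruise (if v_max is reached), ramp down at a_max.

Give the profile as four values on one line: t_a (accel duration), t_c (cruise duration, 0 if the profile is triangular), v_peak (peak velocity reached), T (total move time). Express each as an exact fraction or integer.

t_a=5 t_c=0 v_peak=15/2 T=10

(v_max)²/a_max = (17/2)²/(3/2) = 289/6
75/2 < 289/6 → triangular
v_peak = √(75/2·3/2) = √(225/4) = 15/2
t_a = (15/2)/(3/2) = 5; t_c = 0
T = 2·5 = 10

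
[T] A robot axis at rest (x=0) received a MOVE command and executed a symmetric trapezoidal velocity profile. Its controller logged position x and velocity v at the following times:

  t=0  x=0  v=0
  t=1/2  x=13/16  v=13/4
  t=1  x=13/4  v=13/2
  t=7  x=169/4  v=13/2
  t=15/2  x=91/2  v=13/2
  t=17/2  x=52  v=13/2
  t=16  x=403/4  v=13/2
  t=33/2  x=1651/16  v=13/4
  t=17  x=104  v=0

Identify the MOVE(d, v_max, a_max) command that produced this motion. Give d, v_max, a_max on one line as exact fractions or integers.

final state: t=17, x=104, v=0 → d = 104
a_max = (13/4−0)/(1/2−0) = 13/2
max v = 13/2 over t∈[1,16] → v_max = 13/2
check: 13/2·(1+15) = 104 ✓

d=104 v_max=13/2 a_max=13/2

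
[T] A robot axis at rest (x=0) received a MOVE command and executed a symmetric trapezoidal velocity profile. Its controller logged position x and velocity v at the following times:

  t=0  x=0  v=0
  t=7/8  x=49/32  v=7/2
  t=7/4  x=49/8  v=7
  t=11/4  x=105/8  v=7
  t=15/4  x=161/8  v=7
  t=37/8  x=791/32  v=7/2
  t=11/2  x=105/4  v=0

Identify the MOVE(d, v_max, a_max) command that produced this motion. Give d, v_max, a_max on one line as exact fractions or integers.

final state: t=11/2, x=105/4, v=0 → d = 105/4
a_max = (7/2−0)/(7/8−0) = 4
max v = 7 over t∈[7/4,15/4] → v_max = 7
check: 7·(7/4+2) = 105/4 ✓

d=105/4 v_max=7 a_max=4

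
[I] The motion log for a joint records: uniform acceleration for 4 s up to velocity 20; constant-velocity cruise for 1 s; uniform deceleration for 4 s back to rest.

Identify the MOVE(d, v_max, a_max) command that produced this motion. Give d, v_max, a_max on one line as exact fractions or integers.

d=100 v_max=20 a_max=5

a_max = 20/4 = 5
d_a = ½·20·4 = 40; d_c = 20·1 = 20
d = 2·40 + 20 = 100
t_c = 1 > 0 so v_max = 20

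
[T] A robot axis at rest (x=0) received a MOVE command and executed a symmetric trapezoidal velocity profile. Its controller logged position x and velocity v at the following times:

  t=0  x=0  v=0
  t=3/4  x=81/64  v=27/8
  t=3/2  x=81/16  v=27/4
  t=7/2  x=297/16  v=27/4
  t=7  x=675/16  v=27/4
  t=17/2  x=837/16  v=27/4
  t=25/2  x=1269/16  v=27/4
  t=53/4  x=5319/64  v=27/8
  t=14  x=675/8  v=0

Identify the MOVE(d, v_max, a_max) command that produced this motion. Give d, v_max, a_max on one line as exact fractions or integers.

d=675/8 v_max=27/4 a_max=9/2

final state: t=14, x=675/8, v=0 → d = 675/8
a_max = (27/8−0)/(3/4−0) = 9/2
max v = 27/4 over t∈[3/2,25/2] → v_max = 27/4
check: 27/4·(3/2+11) = 675/8 ✓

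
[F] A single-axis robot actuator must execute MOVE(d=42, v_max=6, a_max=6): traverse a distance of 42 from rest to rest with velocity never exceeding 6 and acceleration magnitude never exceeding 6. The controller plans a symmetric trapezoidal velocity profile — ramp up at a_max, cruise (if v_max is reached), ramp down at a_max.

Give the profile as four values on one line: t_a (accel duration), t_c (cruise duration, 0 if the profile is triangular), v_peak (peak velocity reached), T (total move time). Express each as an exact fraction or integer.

v_max²/a_max = 6²/6 = 6
42 ≥ 6 so v_max reached
t_a = 6/6 = 1; v_peak = 6
d_cruise = 42 − 6 = 36; t_c = 36/6 = 6
T = 2·1 + 6 = 8

t_a=1 t_c=6 v_peak=6 T=8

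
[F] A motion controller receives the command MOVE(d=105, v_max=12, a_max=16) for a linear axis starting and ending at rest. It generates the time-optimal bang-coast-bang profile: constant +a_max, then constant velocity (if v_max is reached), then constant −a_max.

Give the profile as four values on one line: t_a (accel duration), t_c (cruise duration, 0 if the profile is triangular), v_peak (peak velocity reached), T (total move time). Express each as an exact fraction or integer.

vₘ²/aₘ = 12²/16 = 9
105 ≥ 9 ⇒ cruise phase
t_a = 12/16 = 3/4; v_peak = 12
d_cruise = 105 − 9 = 96; t_c = 96/12 = 8
T = 2·3/4 + 8 = 19/2

t_a=3/4 t_c=8 v_peak=12 T=19/2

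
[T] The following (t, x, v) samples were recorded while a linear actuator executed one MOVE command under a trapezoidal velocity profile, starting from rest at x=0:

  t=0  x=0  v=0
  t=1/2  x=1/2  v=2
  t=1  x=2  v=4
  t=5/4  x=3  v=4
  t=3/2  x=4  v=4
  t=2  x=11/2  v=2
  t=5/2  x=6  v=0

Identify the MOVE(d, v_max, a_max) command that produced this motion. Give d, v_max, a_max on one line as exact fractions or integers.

d=6 v_max=4 a_max=4

final state: t=5/2, x=6, v=0 → d = 6
a_max = (2−0)/(1/2−0) = 4
max v = 4 over t∈[1,3/2] → v_max = 4
check: 4·(1+1/2) = 6 ✓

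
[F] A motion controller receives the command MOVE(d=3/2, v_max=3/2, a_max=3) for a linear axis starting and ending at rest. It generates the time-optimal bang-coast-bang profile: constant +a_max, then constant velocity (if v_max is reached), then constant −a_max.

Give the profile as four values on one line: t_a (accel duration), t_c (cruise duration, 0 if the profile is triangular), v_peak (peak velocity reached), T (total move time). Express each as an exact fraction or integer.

v_max²/a_max = (3/2)²/3 = 3/4
3/2 ≥ 3/4 ⇒ cruise phase
t_a = (3/2)/3 = 1/2; v_peak = 3/2
d_cruise = 3/2 − 3/4 = 3/4; t_c = (3/4)/(3/2) = 1/2
T = 2·1/2 + 1/2 = 3/2

t_a=1/2 t_c=1/2 v_peak=3/2 T=3/2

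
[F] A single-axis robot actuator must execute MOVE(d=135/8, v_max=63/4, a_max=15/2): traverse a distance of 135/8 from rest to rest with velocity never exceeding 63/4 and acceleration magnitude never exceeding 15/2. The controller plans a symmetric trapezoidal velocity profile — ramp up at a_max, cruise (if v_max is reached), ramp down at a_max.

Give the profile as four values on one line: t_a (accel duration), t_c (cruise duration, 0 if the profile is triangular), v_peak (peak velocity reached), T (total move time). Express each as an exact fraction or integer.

t_a=3/2 t_c=0 v_peak=45/4 T=3

vₘ²/aₘ = (63/4)²/(15/2) = 1323/40
135/8 < 1323/40 ⇒ no cruise
v_peak = √(135/8·15/2) = √(2025/16) = 45/4
t_a = (45/4)/(15/2) = 3/2; t_c = 0
T = 2·3/2 = 3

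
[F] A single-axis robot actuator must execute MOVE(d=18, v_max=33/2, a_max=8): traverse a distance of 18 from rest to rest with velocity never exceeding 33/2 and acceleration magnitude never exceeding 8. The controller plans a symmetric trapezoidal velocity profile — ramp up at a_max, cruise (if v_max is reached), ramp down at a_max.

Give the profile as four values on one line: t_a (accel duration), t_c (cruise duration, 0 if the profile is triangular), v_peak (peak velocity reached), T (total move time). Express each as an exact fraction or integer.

t_a=3/2 t_c=0 v_peak=12 T=3

(v_max)²/a_max = (33/2)²/8 = 1089/32
18 < 1089/32 so t_c = 0
v_peak = √(18·8) = √144 = 12
t_a = 12/8 = 3/2; t_c = 0
T = 2·3/2 = 3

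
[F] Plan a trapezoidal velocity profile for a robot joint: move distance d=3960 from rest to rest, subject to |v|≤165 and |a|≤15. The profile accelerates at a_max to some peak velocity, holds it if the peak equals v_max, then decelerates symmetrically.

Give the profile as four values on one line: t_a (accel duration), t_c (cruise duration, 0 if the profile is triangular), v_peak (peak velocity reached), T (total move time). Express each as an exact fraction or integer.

t_a=11 t_c=13 v_peak=165 T=35

vₘ²/aₘ = 165²/15 = 1815
3960 ≥ 1815 so v_max reached
t_a = 165/15 = 11; v_peak = 165
d_cruise = 3960 − 1815 = 2145; t_c = 2145/165 = 13
T = 2·11 + 13 = 35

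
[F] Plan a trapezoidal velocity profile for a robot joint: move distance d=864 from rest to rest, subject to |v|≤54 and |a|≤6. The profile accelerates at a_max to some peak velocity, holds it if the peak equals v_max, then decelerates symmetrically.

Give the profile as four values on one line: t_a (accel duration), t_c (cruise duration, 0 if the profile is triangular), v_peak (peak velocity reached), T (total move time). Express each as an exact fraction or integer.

t_a=9 t_c=7 v_peak=54 T=25

vₘ²/aₘ = 54²/6 = 486
864 ≥ 486 → trapezoidal
t_a = 54/6 = 9; v_peak = 54
d_cruise = 864 − 486 = 378; t_c = 378/54 = 7
T = 2·9 + 7 = 25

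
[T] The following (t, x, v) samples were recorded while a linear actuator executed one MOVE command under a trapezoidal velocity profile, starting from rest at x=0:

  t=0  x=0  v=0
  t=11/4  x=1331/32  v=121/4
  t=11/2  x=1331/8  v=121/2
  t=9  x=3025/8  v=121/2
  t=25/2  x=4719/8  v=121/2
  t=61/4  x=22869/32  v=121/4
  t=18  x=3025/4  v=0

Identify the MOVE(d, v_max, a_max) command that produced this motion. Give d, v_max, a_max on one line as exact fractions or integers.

d=3025/4 v_max=121/2 a_max=11

final state: t=18, x=3025/4, v=0 → d = 3025/4
a_max = (121/4−0)/(11/4−0) = 11
max v = 121/2 over t∈[11/2,25/2] → v_max = 121/2
check: 121/2·(11/2+7) = 3025/4 ✓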